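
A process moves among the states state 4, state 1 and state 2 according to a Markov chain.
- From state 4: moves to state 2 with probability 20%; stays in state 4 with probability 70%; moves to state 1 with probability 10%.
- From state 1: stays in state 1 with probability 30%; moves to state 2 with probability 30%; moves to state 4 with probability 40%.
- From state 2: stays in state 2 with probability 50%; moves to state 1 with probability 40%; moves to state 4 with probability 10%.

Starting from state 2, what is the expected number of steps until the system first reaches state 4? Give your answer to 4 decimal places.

4.7826

Let t(s) be the expected number of steps to first reach state 4 from state s, with t(state 4) = 0. Conditioning on the first step:
t(state 1) = 1 + 0.3·t(state 1) + 0.3·t(state 2)
t(state 2) = 1 + 0.4·t(state 1) + 0.5·t(state 2)
Solving: t(state 1) = 3.4783, t(state 2) = 4.7826.
Expected steps from state 2 to state 4: 4.7826.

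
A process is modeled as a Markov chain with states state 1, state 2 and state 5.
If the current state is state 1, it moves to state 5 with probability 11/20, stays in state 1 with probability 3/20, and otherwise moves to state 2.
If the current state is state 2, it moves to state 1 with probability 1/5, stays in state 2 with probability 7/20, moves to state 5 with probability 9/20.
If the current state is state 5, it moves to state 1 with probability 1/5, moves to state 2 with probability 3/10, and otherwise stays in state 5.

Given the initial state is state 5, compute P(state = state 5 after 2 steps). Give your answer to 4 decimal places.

Sum over the intermediate state after 1 step:
P = P(state 5→state 1)·P(state 1→state 5) + P(state 5→state 2)·P(state 2→state 5) + P(state 5→state 5)·P(state 5→state 5)
  = 0.2×0.55 + 0.3×0.45 + 0.5×0.5
  = 0.1100 + 0.1350 + 0.2500 = 0.4950

0.4950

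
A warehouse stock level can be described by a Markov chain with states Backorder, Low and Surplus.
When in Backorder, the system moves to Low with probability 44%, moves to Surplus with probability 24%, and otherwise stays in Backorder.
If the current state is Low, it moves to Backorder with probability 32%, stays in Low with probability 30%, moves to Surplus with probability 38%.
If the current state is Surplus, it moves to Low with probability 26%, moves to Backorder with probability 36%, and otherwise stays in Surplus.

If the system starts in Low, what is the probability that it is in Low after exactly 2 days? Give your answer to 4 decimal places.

0.3296

Sum over the intermediate state after 1 day:
P = P(Low→Backorder)·P(Backorder→Low) + P(Low→Low)·P(Low→Low) + P(Low→Surplus)·P(Surplus→Low)
  = 0.32×0.44 + 0.3×0.3 + 0.38×0.26
  = 0.1408 + 0.0900 + 0.0988 = 0.3296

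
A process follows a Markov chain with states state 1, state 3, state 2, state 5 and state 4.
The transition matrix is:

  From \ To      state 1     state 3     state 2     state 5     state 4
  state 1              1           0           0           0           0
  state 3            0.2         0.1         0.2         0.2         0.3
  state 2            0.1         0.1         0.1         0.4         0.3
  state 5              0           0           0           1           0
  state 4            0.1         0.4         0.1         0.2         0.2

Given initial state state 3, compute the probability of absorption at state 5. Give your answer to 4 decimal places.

0.5957

Let h(s) be the probability of absorption at state 5 starting from transient state s. Then h(state 5) = 1 and h(state 1) = 0. By first-step analysis:
h(state 3) = 0.2·0 + 0.1·h(state 3) + 0.2·h(state 2) + 0.2·1 + 0.3·h(state 4)
h(state 2) = 0.1·0 + 0.1·h(state 3) + 0.1·h(state 2) + 0.4·1 + 0.3·h(state 4)
h(state 4) = 0.1·0 + 0.4·h(state 3) + 0.1·h(state 2) + 0.2·1 + 0.2·h(state 4)
Solving: h(state 3) = 0.5957, h(state 2) = 0.7234, h(state 4) = 0.6383.
Starting from state 3, the probability is 0.5957.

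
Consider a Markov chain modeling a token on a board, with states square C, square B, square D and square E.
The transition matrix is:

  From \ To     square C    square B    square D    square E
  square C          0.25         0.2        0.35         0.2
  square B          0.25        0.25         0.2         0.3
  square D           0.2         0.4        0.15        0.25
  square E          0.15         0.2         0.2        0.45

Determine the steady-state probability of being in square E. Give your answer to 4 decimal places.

Let the stationary distribution be π with π = πP and π_1 + π_2 + π_3 + π_4 = 1.
π_1 = 0.25·π_1 + 0.25·π_2 + 0.2·π_3 + 0.15·π_4
π_2 = 0.2·π_1 + 0.25·π_2 + 0.4·π_3 + 0.2·π_4
π_3 = 0.35·π_1 + 0.2·π_2 + 0.15·π_3 + 0.2·π_4
Solving with the normalization constraint gives π = (0.2074, 0.2569, 0.2201, 0.3156).
So the stationary probability of square E is 0.3156.

0.3156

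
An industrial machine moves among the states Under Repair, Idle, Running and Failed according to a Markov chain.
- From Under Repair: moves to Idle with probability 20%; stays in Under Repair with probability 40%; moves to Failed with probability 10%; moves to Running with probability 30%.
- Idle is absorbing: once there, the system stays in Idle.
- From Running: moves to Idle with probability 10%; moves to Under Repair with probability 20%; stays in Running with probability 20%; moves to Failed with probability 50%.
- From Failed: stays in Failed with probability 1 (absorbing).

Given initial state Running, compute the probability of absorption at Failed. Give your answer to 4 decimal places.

0.7619

Let h(s) be the probability of absorption at Failed starting from transient state s. Then h(Failed) = 1 and h(Idle) = 0. By first-step analysis:
h(Under Repair) = 0.4·h(Under Repair) + 0.2·0 + 0.3·h(Running) + 0.1·1
h(Running) = 0.2·h(Under Repair) + 0.1·0 + 0.2·h(Running) + 0.5·1
Solving: h(Under Repair) = 0.5476, h(Running) = 0.7619.
Starting from Running, the probability is 0.7619.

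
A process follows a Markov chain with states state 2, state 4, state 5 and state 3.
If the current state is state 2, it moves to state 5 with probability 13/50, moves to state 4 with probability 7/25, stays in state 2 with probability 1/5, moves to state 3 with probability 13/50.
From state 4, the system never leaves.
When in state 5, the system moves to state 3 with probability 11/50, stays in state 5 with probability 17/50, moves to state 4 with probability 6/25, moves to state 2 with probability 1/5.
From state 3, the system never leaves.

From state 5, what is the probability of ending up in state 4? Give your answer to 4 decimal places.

0.5210

Let h(s) be the probability of absorption at state 4 starting from transient state s. Then h(state 4) = 1 and h(state 3) = 0. By first-step analysis:
h(state 2) = 0.2·h(state 2) + 0.28·1 + 0.26·h(state 5) + 0.26·0
h(state 5) = 0.2·h(state 2) + 0.24·1 + 0.34·h(state 5) + 0.22·0
Solving: h(state 2) = 0.5193, h(state 5) = 0.5210.
Starting from state 5, the probability is 0.5210.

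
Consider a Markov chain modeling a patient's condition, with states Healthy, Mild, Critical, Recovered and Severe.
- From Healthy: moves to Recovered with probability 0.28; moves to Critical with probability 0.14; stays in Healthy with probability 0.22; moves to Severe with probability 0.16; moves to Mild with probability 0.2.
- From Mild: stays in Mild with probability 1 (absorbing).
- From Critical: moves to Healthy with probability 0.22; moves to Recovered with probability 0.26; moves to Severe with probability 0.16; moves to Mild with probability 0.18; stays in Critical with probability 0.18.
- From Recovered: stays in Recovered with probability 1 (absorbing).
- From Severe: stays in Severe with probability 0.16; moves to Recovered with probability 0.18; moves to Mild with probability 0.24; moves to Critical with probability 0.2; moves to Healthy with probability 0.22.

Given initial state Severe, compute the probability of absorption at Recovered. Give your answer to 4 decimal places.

0.4959

Let h(s) be the probability of absorption at Recovered starting from transient state s. Then h(Recovered) = 1 and h(Mild) = 0. By first-step analysis:
h(Healthy) = 0.22·h(Healthy) + 0.2·0 + 0.14·h(Critical) + 0.28·1 + 0.16·h(Severe)
h(Critical) = 0.22·h(Healthy) + 0.18·0 + 0.18·h(Critical) + 0.26·1 + 0.16·h(Severe)
h(Severe) = 0.22·h(Healthy) + 0.24·0 + 0.2·h(Critical) + 0.18·1 + 0.16·h(Severe)
Solving: h(Healthy) = 0.5620, h(Critical) = 0.5646, h(Severe) = 0.4959.
Starting from Severe, the probability is 0.4959.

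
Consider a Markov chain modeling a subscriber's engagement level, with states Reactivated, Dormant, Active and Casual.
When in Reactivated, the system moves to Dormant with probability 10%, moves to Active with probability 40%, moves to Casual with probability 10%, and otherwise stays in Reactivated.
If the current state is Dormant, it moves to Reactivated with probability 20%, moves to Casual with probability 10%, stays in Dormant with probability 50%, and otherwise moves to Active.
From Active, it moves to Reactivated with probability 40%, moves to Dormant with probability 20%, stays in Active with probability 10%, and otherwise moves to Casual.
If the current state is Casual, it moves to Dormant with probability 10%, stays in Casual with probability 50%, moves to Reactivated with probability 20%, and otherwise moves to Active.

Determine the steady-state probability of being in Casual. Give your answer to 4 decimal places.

0.2460

Let the stationary distribution be π with π = πP and π_1 + π_2 + π_3 + π_4 = 1.
π_1 = 0.4·π_1 + 0.2·π_2 + 0.4·π_3 + 0.2·π_4
π_2 = 0.1·π_1 + 0.5·π_2 + 0.2·π_3 + 0.1·π_4
π_3 = 0.4·π_1 + 0.2·π_2 + 0.1·π_3 + 0.2·π_4
Solving with the normalization constraint gives π = (0.3095, 0.2063, 0.2381, 0.2460).
So the stationary probability of Casual is 0.2460.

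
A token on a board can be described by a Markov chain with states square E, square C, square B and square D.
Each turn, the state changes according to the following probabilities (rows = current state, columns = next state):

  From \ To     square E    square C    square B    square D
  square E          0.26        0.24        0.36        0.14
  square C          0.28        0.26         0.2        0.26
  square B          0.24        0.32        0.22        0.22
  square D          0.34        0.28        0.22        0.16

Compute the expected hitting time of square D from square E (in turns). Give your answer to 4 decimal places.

5.1448

Let t(s) be the expected number of turns to first reach square D from state s, with t(square D) = 0. Conditioning on the first turn:
t(square E) = 1 + 0.26·t(square E) + 0.24·t(square C) + 0.36·t(square B)
t(square C) = 1 + 0.28·t(square E) + 0.26·t(square C) + 0.2·t(square B)
t(square B) = 1 + 0.24·t(square E) + 0.32·t(square C) + 0.22·t(square B)
Solving: t(square E) = 5.1448, t(square C) = 4.5802, t(square B) = 4.7441.
Expected turns from square E to square D: 5.1448.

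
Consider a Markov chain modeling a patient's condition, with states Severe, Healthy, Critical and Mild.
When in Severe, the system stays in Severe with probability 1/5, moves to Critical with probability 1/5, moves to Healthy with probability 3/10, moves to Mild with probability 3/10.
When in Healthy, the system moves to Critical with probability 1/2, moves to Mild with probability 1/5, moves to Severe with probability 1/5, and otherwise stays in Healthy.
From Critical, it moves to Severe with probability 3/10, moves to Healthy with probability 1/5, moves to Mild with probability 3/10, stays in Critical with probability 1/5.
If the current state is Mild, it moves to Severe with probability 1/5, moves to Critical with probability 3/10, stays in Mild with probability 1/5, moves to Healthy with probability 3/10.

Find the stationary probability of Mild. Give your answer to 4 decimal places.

0.2522

Let the stationary distribution be π with π = πP and π_1 + π_2 + π_3 + π_4 = 1.
π_1 = 0.2·π_1 + 0.2·π_2 + 0.3·π_3 + 0.2·π_4
π_2 = 0.3·π_1 + 0.1·π_2 + 0.2·π_3 + 0.3·π_4
π_3 = 0.2·π_1 + 0.5·π_2 + 0.2·π_3 + 0.3·π_4
Solving with the normalization constraint gives π = (0.2293, 0.2256, 0.2929, 0.2522).
So the stationary probability of Mild is 0.2522.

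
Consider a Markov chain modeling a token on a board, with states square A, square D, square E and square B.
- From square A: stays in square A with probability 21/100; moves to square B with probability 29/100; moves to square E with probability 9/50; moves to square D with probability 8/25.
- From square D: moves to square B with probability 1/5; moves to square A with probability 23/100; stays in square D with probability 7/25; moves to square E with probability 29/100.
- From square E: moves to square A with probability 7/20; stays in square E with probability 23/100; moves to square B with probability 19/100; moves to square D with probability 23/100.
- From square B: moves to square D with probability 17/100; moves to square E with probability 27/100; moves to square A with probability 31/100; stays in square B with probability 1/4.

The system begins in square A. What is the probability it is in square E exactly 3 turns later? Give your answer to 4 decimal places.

0.2406

Propagate the distribution vector 3 turns from square A.
After 0 turns: (1.0000, 0.0000, 0.0000, 0.0000)
After 1 turn: (0.2100, 0.3200, 0.1800, 0.2900)
After 2 turns: (0.2706, 0.2475, 0.2503, 0.2316)
After 3 turns: (0.2732, 0.2528, 0.2406, 0.2334)
P(in square E after 3 turns) = 0.2406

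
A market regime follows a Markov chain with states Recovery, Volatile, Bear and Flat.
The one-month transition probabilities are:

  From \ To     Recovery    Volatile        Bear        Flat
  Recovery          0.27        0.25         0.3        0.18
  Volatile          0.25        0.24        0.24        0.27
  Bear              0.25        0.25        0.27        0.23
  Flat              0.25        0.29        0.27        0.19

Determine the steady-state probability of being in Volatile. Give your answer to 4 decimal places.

Let the stationary distribution be π with π = πP and π_1 + π_2 + π_3 + π_4 = 1.
π_1 = 0.27·π_1 + 0.25·π_2 + 0.25·π_3 + 0.25·π_4
π_2 = 0.25·π_1 + 0.24·π_2 + 0.25·π_3 + 0.29·π_4
π_3 = 0.3·π_1 + 0.24·π_2 + 0.27·π_3 + 0.27·π_4
Solving with the normalization constraint gives π = (0.2551, 0.2562, 0.2700, 0.2187).
So the stationary probability of Volatile is 0.2562.

0.2562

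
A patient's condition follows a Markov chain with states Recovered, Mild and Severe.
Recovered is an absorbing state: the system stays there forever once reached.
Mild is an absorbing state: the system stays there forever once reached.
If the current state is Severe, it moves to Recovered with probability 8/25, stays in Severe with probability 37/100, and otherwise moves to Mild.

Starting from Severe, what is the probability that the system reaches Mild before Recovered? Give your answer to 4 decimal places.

0.4921

Let h(s) be the probability of absorption at Mild starting from transient state s. Then h(Mild) = 1 and h(Recovered) = 0. By first-step analysis:
h(Severe) = 0.32·0 + 0.31·1 + 0.37·h(Severe)
Solving: h(Severe) = 0.4921.
Starting from Severe, the probability is 0.4921.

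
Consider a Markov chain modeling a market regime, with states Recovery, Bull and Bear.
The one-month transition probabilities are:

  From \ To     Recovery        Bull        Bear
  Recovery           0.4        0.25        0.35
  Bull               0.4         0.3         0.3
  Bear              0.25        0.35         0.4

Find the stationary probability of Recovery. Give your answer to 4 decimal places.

Let the stationary distribution be π with π = πP and π_1 + π_2 + π_3 = 1.
π_1 = 0.4·π_1 + 0.4·π_2 + 0.25·π_3
π_2 = 0.25·π_1 + 0.3·π_2 + 0.35·π_3
Solving with the normalization constraint gives π = (0.3471, 0.3003, 0.3526).
So the stationary probability of Recovery is 0.3471.

0.3471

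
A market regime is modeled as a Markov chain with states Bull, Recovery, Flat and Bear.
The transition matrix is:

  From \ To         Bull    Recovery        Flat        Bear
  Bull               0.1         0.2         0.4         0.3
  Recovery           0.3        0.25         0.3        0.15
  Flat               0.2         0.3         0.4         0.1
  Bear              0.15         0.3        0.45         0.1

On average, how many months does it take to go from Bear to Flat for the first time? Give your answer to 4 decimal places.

Let t(s) be the expected number of months to first reach Flat from state s, with t(Flat) = 0. Conditioning on the first month:
t(Bull) = 1 + 0.1·t(Bull) + 0.2·t(Recovery) + 0.3·t(Bear)
t(Recovery) = 1 + 0.3·t(Bull) + 0.25·t(Recovery) + 0.15·t(Bear)
t(Bear) = 1 + 0.15·t(Bull) + 0.3·t(Recovery) + 0.1·t(Bear)
Solving: t(Bull) = 2.5796, t(Recovery) = 2.8643, t(Bear) = 2.4958.
Expected months from Bear to Flat: 2.4958.

2.4958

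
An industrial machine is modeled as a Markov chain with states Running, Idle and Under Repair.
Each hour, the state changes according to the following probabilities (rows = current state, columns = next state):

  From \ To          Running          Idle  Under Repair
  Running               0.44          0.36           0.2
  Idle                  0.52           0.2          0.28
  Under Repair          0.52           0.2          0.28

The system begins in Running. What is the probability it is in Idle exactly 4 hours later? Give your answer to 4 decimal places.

0.2770

Propagate the distribution vector 4 hours from Running.
After 0 hours: (1.0000, 0.0000, 0.0000)
After 1 hour: (0.4400, 0.3600, 0.2000)
After 2 hours: (0.4848, 0.2704, 0.2448)
After 3 hours: (0.4812, 0.2776, 0.2412)
After 4 hours: (0.4815, 0.2770, 0.2415)
P(in Idle after 4 hours) = 0.2770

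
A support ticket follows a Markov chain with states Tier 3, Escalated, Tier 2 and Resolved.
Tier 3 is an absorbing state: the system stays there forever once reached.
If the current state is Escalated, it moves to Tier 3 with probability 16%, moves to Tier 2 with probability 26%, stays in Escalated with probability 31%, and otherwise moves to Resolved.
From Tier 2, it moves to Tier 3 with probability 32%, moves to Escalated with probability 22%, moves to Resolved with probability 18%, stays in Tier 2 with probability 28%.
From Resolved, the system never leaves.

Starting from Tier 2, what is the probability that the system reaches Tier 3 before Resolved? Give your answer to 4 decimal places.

0.5823

Let h(s) be the probability of absorption at Tier 3 starting from transient state s. Then h(Tier 3) = 1 and h(Resolved) = 0. By first-step analysis:
h(Escalated) = 0.16·1 + 0.31·h(Escalated) + 0.26·h(Tier 2) + 0.27·0
h(Tier 2) = 0.32·1 + 0.22·h(Escalated) + 0.28·h(Tier 2) + 0.18·0
Solving: h(Escalated) = 0.4513, h(Tier 2) = 0.5823.
Starting from Tier 2, the probability is 0.5823.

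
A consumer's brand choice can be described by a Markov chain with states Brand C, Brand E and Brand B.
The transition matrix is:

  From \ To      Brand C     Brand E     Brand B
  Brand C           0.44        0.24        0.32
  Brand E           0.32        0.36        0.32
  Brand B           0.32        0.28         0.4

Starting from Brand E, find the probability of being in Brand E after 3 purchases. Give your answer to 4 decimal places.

0.2893

Propagate the distribution vector 3 purchases from Brand E.
After 0 purchases: (0.0000, 1.0000, 0.0000)
After 1 purchase: (0.3200, 0.3600, 0.3200)
After 2 purchases: (0.3584, 0.2960, 0.3456)
After 3 purchases: (0.3630, 0.2893, 0.3476)
P(in Brand E after 3 purchases) = 0.2893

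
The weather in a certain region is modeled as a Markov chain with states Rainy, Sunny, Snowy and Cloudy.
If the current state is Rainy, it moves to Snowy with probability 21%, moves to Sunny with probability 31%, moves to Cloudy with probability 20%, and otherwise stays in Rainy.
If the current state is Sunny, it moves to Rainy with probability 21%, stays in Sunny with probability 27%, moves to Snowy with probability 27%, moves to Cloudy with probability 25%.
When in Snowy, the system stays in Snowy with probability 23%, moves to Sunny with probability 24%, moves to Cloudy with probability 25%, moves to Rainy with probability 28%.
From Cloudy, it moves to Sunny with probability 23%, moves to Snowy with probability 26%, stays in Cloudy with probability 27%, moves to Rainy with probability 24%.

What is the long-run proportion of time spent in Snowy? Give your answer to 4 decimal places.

Let the stationary distribution be π with π = πP and π_1 + π_2 + π_3 + π_4 = 1.
π_1 = 0.28·π_1 + 0.21·π_2 + 0.28·π_3 + 0.24·π_4
π_2 = 0.31·π_1 + 0.27·π_2 + 0.24·π_3 + 0.23·π_4
π_3 = 0.21·π_1 + 0.27·π_2 + 0.23·π_3 + 0.26·π_4
Solving with the normalization constraint gives π = (0.2519, 0.2631, 0.2428, 0.2423).
So the stationary probability of Snowy is 0.2428.

0.2428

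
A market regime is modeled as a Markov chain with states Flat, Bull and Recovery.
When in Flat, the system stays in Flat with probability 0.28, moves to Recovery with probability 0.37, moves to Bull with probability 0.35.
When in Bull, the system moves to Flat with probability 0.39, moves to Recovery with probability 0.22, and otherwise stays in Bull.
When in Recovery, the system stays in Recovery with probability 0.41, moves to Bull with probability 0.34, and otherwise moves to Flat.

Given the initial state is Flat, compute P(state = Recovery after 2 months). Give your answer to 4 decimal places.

0.3323

Sum over the intermediate state after 1 month:
P = P(Flat→Flat)·P(Flat→Recovery) + P(Flat→Bull)·P(Bull→Recovery) + P(Flat→Recovery)·P(Recovery→Recovery)
  = 0.28×0.37 + 0.35×0.22 + 0.37×0.41
  = 0.1036 + 0.0770 + 0.1517 = 0.3323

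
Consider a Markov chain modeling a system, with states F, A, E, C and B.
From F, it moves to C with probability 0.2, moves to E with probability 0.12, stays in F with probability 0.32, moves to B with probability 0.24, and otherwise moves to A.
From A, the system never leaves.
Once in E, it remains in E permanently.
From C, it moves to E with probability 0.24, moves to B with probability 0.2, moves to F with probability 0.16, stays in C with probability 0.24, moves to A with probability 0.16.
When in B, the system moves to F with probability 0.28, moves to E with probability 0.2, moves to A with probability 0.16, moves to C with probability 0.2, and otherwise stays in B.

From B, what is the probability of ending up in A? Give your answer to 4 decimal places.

0.4440

Let h(s) be the probability of absorption at A starting from transient state s. Then h(A) = 1 and h(E) = 0. By first-step analysis:
h(F) = 0.32·h(F) + 0.12·1 + 0.12·0 + 0.2·h(C) + 0.24·h(B)
h(C) = 0.16·h(F) + 0.16·1 + 0.24·0 + 0.24·h(C) + 0.2·h(B)
h(B) = 0.28·h(F) + 0.16·1 + 0.2·0 + 0.2·h(C) + 0.16·h(B)
Solving: h(F) = 0.4578, h(C) = 0.4237, h(B) = 0.4440.
Starting from B, the probability is 0.4440.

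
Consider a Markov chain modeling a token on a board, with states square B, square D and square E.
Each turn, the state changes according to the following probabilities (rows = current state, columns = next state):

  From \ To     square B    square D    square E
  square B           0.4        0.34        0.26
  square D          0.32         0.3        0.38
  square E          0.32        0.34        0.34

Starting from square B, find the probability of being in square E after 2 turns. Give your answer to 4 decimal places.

Sum over the intermediate state after 1 turn:
P = P(square B→square B)·P(square B→square E) + P(square B→square D)·P(square D→square E) + P(square B→square E)·P(square E→square E)
  = 0.4×0.26 + 0.34×0.38 + 0.26×0.34
  = 0.1040 + 0.1292 + 0.0884 = 0.3216

0.3216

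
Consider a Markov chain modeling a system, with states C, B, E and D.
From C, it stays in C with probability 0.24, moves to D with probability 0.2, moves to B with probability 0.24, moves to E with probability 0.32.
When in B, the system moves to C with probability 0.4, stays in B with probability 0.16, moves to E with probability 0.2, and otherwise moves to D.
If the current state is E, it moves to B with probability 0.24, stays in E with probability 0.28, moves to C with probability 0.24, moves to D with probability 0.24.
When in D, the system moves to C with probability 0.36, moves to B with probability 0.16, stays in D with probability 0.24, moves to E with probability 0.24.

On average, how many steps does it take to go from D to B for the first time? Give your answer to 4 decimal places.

4.8707

Let t(s) be the expected number of steps to first reach B from state s, with t(B) = 0. Conditioning on the first step:
t(C) = 1 + 0.24·t(C) + 0.32·t(E) + 0.2·t(D)
t(E) = 1 + 0.24·t(C) + 0.28·t(E) + 0.24·t(D)
t(D) = 1 + 0.36·t(C) + 0.24·t(E) + 0.24·t(D)
Solving: t(C) = 4.4971, t(E) = 4.5115, t(D) = 4.8707.
Expected steps from D to B: 4.8707.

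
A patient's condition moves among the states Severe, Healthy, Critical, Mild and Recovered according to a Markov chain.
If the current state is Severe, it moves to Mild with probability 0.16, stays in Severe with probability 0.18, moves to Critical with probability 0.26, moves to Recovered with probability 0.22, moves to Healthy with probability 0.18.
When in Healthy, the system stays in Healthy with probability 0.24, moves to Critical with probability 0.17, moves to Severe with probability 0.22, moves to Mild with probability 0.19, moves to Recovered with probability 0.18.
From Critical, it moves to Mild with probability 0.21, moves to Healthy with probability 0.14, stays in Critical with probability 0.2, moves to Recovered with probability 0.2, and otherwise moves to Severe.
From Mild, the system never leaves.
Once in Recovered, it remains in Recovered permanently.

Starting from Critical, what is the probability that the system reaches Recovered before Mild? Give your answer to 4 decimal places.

Let h(s) be the probability of absorption at Recovered starting from transient state s. Then h(Recovered) = 1 and h(Mild) = 0. By first-step analysis:
h(Severe) = 0.18·h(Severe) + 0.18·h(Healthy) + 0.26·h(Critical) + 0.16·0 + 0.22·1
h(Healthy) = 0.22·h(Severe) + 0.24·h(Healthy) + 0.17·h(Critical) + 0.19·0 + 0.18·1
h(Critical) = 0.25·h(Severe) + 0.14·h(Healthy) + 0.2·h(Critical) + 0.21·0 + 0.2·1
Solving: h(Severe) = 0.5405, h(Healthy) = 0.5068, h(Critical) = 0.5076.
Starting from Critical, the probability is 0.5076.

0.5076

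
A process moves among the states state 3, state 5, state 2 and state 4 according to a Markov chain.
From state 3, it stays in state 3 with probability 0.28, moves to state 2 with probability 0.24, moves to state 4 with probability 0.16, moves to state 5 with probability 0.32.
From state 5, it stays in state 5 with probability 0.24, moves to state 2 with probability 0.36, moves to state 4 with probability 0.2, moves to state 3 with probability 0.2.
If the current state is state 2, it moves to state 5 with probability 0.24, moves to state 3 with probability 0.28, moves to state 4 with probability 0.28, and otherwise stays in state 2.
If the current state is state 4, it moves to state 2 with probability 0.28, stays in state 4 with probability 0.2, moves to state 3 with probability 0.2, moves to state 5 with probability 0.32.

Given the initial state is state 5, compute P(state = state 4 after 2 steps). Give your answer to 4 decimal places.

Propagate the distribution vector 2 steps from state 5.
After 0 steps: (0.0000, 1.0000, 0.0000, 0.0000)
After 1 step: (0.2000, 0.2400, 0.3600, 0.2000)
After 2 steps: (0.2448, 0.2720, 0.2624, 0.2208)
P(in state 4 after 2 steps) = 0.2208

0.2208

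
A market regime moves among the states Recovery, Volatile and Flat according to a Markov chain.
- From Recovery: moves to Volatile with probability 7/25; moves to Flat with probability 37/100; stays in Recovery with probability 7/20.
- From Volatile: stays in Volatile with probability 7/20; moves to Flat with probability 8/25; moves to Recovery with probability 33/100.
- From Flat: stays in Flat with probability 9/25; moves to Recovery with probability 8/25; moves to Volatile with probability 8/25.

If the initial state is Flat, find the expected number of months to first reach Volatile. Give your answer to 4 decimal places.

Let t(s) be the expected number of months to first reach Volatile from state s, with t(Volatile) = 0. Conditioning on the first month:
t(Recovery) = 1 + 0.35·t(Recovery) + 0.37·t(Flat)
t(Flat) = 1 + 0.32·t(Recovery) + 0.36·t(Flat)
Solving: t(Recovery) = 3.3938, t(Flat) = 3.2594.
Expected months from Flat to Volatile: 3.2594.

3.2594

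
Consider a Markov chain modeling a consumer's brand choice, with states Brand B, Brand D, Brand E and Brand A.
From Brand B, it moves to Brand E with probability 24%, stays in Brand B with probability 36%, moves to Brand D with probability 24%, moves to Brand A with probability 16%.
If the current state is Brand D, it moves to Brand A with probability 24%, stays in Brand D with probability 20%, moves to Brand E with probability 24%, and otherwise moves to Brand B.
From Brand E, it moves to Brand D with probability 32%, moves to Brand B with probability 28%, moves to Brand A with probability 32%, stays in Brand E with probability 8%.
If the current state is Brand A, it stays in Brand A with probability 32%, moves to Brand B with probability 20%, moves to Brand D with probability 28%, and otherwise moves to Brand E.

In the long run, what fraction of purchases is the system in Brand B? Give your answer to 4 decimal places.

Let the stationary distribution be π with π = πP and π_1 + π_2 + π_3 + π_4 = 1.
π_1 = 0.36·π_1 + 0.32·π_2 + 0.28·π_3 + 0.2·π_4
π_2 = 0.24·π_1 + 0.2·π_2 + 0.32·π_3 + 0.28·π_4
π_3 = 0.24·π_1 + 0.24·π_2 + 0.08·π_3 + 0.2·π_4
Solving with the normalization constraint gives π = (0.2935, 0.2557, 0.1982, 0.2526).
So the stationary probability of Brand B is 0.2935.

0.2935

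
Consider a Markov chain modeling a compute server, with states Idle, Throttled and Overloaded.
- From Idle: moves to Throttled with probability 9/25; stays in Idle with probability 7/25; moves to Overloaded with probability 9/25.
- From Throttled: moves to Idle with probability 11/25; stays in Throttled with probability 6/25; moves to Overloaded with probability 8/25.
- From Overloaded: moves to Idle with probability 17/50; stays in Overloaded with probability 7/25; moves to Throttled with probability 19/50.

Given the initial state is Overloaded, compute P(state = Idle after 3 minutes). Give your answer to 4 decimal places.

0.3505

Propagate the distribution vector 3 minutes from Overloaded.
After 0 minutes: (0.0000, 0.0000, 1.0000)
After 1 minute: (0.3400, 0.3800, 0.2800)
After 2 minutes: (0.3576, 0.3200, 0.3224)
After 3 minutes: (0.3505, 0.3280, 0.3214)
P(in Idle after 3 minutes) = 0.3505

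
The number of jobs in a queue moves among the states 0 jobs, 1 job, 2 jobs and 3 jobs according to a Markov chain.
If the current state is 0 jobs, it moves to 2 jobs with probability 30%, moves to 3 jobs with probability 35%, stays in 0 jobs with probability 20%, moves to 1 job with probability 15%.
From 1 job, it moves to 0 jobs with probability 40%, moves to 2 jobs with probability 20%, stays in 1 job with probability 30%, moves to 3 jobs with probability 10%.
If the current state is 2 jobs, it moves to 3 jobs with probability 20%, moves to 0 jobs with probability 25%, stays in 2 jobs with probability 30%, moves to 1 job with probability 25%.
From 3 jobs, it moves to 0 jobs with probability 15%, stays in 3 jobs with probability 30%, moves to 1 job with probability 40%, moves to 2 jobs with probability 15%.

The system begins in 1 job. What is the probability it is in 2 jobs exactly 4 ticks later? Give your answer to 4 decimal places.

Propagate the distribution vector 4 ticks from 1 job.
After 0 ticks: (0.0000, 1.0000, 0.0000, 0.0000)
After 1 tick: (0.4000, 0.3000, 0.2000, 0.1000)
After 2 ticks: (0.2650, 0.2400, 0.2550, 0.2400)
After 3 ticks: (0.2488, 0.2715, 0.2400, 0.2398)
After 4 ticks: (0.2543, 0.2747, 0.2369, 0.2341)
P(in 2 jobs after 4 ticks) = 0.2369

0.2369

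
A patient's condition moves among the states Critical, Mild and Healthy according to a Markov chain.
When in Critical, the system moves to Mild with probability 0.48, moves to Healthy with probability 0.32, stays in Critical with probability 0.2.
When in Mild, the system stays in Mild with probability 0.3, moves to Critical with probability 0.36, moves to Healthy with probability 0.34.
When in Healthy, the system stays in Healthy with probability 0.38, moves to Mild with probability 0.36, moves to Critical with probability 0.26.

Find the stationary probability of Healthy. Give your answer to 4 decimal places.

0.3483

Let the stationary distribution be π with π = πP and π_1 + π_2 + π_3 = 1.
π_1 = 0.2·π_1 + 0.36·π_2 + 0.26·π_3
π_2 = 0.48·π_1 + 0.3·π_2 + 0.36·π_3
Solving with the normalization constraint gives π = (0.2803, 0.3714, 0.3483).
So the stationary probability of Healthy is 0.3483.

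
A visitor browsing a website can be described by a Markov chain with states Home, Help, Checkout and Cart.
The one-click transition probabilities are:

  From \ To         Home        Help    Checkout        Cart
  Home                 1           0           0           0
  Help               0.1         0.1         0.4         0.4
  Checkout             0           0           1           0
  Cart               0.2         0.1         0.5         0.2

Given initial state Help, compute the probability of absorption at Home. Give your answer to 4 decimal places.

0.2353

Let h(s) be the probability of absorption at Home starting from transient state s. Then h(Home) = 1 and h(Checkout) = 0. By first-step analysis:
h(Help) = 0.1·1 + 0.1·h(Help) + 0.4·0 + 0.4·h(Cart)
h(Cart) = 0.2·1 + 0.1·h(Help) + 0.5·0 + 0.2·h(Cart)
Solving: h(Help) = 0.2353, h(Cart) = 0.2794.
Starting from Help, the probability is 0.2353.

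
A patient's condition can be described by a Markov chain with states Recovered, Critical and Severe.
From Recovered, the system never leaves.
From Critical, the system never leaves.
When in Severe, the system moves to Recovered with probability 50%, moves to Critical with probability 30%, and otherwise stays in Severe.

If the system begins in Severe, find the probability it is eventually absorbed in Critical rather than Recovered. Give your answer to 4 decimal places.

Let h(s) be the probability of absorption at Critical starting from transient state s. Then h(Critical) = 1 and h(Recovered) = 0. By first-step analysis:
h(Severe) = 0.5·0 + 0.3·1 + 0.2·h(Severe)
Solving: h(Severe) = 0.3750.
Starting from Severe, the probability is 0.3750.

0.3750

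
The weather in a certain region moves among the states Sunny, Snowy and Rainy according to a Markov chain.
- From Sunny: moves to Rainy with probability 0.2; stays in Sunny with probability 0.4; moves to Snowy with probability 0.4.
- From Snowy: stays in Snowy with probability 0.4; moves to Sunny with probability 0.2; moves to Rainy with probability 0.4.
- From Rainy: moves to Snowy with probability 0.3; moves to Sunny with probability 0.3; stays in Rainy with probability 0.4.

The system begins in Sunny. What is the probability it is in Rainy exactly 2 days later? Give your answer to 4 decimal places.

0.3200

Sum over the intermediate state after 1 day:
P = P(Sunny→Sunny)·P(Sunny→Rainy) + P(Sunny→Snowy)·P(Snowy→Rainy) + P(Sunny→Rainy)·P(Rainy→Rainy)
  = 0.4×0.2 + 0.4×0.4 + 0.2×0.4
  = 0.0800 + 0.1600 + 0.0800 = 0.3200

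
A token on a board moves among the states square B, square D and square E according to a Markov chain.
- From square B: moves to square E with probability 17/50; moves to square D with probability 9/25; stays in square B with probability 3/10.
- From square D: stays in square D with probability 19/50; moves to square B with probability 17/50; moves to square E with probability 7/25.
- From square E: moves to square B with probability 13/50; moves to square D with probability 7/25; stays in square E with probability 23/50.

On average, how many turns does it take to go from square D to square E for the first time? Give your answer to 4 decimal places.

Let t(s) be the expected number of turns to first reach square E from state s, with t(square E) = 0. Conditioning on the first turn:
t(square B) = 1 + 0.3·t(square B) + 0.36·t(square D)
t(square D) = 1 + 0.34·t(square B) + 0.38·t(square D)
Solving: t(square B) = 3.1451, t(square D) = 3.3376.
Expected turns from square D to square E: 3.3376.

3.3376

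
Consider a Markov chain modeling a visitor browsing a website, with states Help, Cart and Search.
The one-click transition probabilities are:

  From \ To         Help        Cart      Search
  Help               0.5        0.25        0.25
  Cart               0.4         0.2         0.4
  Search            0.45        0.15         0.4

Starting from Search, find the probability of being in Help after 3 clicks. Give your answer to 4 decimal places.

Propagate the distribution vector 3 clicks from Search.
After 0 clicks: (0.0000, 0.0000, 1.0000)
After 1 click: (0.4500, 0.1500, 0.4000)
After 2 clicks: (0.4650, 0.2025, 0.3325)
After 3 clicks: (0.4631, 0.2066, 0.3303)
P(in Help after 3 clicks) = 0.4631

0.4631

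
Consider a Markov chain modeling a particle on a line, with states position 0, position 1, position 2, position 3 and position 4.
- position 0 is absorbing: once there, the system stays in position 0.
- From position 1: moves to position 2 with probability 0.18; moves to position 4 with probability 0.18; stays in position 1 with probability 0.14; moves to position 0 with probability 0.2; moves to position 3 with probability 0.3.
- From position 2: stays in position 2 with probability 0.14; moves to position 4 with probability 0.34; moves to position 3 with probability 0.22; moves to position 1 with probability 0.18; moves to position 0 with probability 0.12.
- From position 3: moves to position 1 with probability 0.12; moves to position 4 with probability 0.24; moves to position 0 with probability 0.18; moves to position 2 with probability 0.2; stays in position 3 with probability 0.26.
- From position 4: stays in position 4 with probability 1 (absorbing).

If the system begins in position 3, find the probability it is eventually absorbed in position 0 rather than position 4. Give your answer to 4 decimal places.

Let h(s) be the probability of absorption at position 0 starting from transient state s. Then h(position 0) = 1 and h(position 4) = 0. By first-step analysis:
h(position 1) = 0.2·1 + 0.14·h(position 1) + 0.18·h(position 2) + 0.3·h(position 3) + 0.18·0
h(position 2) = 0.12·1 + 0.18·h(position 1) + 0.14·h(position 2) + 0.22·h(position 3) + 0.34·0
h(position 3) = 0.18·1 + 0.12·h(position 1) + 0.2·h(position 2) + 0.26·h(position 3) + 0.24·0
Solving: h(position 1) = 0.4447, h(position 2) = 0.3366, h(position 3) = 0.4063.
Starting from position 3, the probability is 0.4063.

0.4063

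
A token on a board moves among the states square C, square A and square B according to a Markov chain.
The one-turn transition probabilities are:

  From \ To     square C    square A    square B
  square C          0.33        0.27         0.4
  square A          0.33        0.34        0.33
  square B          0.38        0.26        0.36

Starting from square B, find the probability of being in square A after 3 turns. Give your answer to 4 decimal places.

Propagate the distribution vector 3 turns from square B.
After 0 turns: (0.0000, 0.0000, 1.0000)
After 1 turn: (0.3800, 0.2600, 0.3600)
After 2 turns: (0.3480, 0.2846, 0.3674)
After 3 turns: (0.3484, 0.2862, 0.3654)
P(in square A after 3 turns) = 0.2862

0.2862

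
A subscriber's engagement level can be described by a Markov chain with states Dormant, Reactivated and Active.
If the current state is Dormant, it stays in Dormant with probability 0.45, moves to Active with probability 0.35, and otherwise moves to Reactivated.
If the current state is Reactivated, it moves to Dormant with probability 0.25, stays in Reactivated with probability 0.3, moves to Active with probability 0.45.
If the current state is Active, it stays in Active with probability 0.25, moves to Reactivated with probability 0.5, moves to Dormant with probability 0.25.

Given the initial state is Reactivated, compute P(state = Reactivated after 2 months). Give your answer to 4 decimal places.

0.3650

Sum over the intermediate state after 1 month:
P = P(Reactivated→Dormant)·P(Dormant→Reactivated) + P(Reactivated→Reactivated)·P(Reactivated→Reactivated) + P(Reactivated→Active)·P(Active→Reactivated)
  = 0.25×0.2 + 0.3×0.3 + 0.45×0.5
  = 0.0500 + 0.0900 + 0.2250 = 0.3650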